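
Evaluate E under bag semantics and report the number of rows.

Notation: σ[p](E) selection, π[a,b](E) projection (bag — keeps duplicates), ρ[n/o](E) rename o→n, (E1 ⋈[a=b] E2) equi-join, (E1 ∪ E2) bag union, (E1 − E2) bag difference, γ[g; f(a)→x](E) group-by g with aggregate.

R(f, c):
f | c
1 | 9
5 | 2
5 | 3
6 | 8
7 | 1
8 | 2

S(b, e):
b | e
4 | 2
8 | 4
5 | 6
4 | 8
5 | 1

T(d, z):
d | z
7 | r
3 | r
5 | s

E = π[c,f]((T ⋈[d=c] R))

Row counts bottom-up:
  T → 3
  R → 6
  (T ⋈[d=c] R) → 1
  π[c,f]((T ⋈[d=c] R)) → 1

|E| = 1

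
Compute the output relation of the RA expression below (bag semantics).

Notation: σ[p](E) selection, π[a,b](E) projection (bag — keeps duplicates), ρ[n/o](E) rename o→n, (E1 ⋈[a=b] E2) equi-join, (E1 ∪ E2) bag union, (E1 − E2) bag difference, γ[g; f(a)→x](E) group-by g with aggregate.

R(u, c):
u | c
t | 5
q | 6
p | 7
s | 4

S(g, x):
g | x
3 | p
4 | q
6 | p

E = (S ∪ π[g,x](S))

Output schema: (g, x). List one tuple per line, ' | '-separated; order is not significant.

Subexpression sizes:
  S → 3
  S → 3
  π[g,x](S) → 3
  (S ∪ π[g,x](S)) → 6

== RESULT ==
g | x
3 | p
3 | p
4 | q
4 | q
6 | p
6 | p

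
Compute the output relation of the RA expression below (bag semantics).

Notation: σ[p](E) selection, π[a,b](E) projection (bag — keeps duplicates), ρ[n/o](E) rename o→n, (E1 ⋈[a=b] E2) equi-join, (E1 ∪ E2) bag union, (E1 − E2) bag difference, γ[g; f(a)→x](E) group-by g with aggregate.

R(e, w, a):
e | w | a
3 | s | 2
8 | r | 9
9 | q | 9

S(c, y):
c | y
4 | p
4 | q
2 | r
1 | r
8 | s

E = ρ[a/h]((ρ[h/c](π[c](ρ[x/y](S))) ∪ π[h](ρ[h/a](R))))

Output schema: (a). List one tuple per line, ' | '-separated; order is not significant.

Stepwise |·|:
  S → 5
  ρ[x/y](S) → 5
  π[c](ρ[x/y](S)) → 5
  ρ[h/c](π[c](ρ[x/y](S))) → 5
  R → 3
  ρ[h/a](R) → 3
  π[h](ρ[h/a](R)) → 3
  (ρ[h/c](π[c](ρ[x/y](S))) ∪ π[h](ρ[h/a](R))) → 8
  ρ[a/h]((ρ[h/c](π[c](ρ[x/y](S))) ∪ π[h](ρ[h/a](R)))) → 8

== RESULT ==
a
1
2
2
4
4
8
9
9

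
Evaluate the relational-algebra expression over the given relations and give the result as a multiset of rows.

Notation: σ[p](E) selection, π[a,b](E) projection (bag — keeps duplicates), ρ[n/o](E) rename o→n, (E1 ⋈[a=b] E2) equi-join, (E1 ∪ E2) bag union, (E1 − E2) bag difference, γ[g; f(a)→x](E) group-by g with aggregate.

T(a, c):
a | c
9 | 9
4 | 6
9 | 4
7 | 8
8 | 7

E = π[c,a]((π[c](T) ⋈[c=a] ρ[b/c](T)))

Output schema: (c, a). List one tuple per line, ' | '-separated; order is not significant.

Stepwise |·|:
  T → 5
  π[c](T) → 5
  T → 5
  ρ[b/c](T) → 5
  (π[c](T) ⋈[c=a] ρ[b/c](T)) → 5
  π[c,a]((π[c](T) ⋈[c=a] ρ[b/c](T))) → 5

== RESULT ==
c | a
4 | 4
7 | 7
8 | 8
9 | 9
9 | 9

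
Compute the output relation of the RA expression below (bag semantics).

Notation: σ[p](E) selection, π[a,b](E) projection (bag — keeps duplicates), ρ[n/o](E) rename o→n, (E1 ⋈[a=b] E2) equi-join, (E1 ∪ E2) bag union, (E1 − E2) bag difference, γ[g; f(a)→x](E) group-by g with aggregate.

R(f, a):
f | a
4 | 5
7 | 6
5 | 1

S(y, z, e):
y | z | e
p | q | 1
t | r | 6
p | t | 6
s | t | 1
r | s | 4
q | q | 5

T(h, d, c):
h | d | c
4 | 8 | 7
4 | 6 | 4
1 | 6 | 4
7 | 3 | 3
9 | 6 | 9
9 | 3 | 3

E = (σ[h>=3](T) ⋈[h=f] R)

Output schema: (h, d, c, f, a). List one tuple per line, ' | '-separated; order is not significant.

Per-node cardinality:
  T → 6
  σ[h>=3](T) → 5
  R → 3
  (σ[h>=3](T) ⋈[h=f] R) → 3

== RESULT ==
h | d | c | f | a
4 | 6 | 4 | 4 | 5
4 | 8 | 7 | 4 | 5
7 | 3 | 3 | 7 | 6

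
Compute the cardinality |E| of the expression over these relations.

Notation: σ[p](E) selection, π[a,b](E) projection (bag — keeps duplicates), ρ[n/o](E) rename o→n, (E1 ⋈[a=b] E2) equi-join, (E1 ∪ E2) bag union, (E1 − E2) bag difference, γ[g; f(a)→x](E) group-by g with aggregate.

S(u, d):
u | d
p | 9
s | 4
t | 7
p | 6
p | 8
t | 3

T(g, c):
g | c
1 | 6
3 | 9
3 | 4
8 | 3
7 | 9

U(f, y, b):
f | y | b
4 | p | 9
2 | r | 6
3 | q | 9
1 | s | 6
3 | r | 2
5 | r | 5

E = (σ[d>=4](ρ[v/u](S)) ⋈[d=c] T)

Per-node cardinality:
  S → 6
  ρ[v/u](S) → 6
  σ[d>=4](ρ[v/u](S)) → 5
  T → 5
  (σ[d>=4](ρ[v/u](S)) ⋈[d=c] T) → 4

|E| = 4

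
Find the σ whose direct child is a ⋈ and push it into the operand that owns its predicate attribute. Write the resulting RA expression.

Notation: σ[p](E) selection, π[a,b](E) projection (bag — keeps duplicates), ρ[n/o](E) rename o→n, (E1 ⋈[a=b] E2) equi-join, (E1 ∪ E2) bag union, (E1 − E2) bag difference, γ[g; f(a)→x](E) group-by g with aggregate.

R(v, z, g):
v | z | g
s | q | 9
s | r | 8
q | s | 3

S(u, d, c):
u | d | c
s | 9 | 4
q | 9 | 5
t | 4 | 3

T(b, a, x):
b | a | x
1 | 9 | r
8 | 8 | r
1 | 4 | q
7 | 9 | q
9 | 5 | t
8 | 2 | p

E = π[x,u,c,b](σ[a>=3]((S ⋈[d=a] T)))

σ filters on a, owned by the right side.
E' = π[x,u,c,b]((S ⋈[d=a] σ[a>=3](T)))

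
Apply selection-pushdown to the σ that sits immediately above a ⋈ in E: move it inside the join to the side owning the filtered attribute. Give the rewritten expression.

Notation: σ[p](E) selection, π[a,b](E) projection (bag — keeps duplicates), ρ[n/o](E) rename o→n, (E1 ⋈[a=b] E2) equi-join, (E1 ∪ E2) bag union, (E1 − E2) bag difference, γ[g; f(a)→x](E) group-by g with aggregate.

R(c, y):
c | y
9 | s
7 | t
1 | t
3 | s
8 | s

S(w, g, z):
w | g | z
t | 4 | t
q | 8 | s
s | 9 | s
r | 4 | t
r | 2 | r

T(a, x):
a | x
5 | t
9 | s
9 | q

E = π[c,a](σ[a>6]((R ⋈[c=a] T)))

σ filters on a, owned by the right side.
E' = π[c,a]((R ⋈[c=a] σ[a>6](T)))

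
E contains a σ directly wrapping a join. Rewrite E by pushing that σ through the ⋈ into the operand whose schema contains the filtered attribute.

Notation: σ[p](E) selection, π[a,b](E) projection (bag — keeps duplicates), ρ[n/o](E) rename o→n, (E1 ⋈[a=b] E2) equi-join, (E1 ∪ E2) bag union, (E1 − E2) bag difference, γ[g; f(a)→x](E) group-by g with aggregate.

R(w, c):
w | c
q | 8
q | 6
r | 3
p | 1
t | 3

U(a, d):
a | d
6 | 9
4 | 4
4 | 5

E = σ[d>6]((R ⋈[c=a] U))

σ filters on d, owned by the right side.
E' = (R ⋈[c=a] σ[d>6](U))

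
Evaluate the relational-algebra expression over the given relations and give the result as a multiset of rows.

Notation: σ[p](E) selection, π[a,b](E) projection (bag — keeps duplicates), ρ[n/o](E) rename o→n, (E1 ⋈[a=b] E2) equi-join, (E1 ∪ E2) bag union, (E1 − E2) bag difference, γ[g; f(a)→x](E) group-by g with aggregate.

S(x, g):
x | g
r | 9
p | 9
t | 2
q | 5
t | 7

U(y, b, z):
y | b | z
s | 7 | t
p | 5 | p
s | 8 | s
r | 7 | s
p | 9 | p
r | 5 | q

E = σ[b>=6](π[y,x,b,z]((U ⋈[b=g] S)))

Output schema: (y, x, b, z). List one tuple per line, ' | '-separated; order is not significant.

Row counts bottom-up:
  U → 6
  S → 5
  (U ⋈[b=g] S) → 6
  π[y,x,b,z]((U ⋈[b=g] S)) → 6
  σ[b>=6](π[y,x,b,z]((U ⋈[b=g] S))) → 4

== RESULT ==
y | x | b | z
p | p | 9 | p
p | r | 9 | p
r | t | 7 | s
s | t | 7 | t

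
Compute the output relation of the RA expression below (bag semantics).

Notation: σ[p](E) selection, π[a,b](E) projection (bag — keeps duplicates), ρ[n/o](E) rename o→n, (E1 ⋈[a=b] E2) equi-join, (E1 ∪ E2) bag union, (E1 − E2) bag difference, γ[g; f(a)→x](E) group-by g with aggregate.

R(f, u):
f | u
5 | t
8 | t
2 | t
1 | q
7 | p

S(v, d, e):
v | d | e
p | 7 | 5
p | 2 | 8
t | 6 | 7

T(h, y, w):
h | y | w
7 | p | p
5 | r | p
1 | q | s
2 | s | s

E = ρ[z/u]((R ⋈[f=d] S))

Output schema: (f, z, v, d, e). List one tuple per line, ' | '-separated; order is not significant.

Row counts bottom-up:
  R → 5
  S → 3
  (R ⋈[f=d] S) → 2
  ρ[z/u]((R ⋈[f=d] S)) → 2

== RESULT ==
f | z | v | d | e
2 | t | p | 2 | 8
7 | p | p | 7 | 5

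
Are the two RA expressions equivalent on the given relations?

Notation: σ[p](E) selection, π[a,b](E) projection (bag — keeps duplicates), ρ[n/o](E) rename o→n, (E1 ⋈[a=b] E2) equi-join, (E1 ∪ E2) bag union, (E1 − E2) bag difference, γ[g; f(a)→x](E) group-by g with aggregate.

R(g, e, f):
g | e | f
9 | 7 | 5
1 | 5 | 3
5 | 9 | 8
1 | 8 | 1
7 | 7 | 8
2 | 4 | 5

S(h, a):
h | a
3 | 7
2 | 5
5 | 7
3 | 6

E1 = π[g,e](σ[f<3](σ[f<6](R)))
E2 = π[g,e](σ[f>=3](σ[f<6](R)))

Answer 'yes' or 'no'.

E1 row counts bottom-up:
  R → 6
  σ[f<6](R) → 4
  σ[f<3](σ[f<6](R)) → 1
  π[g,e](σ[f<3](σ[f<6](R))) → 1
E2 row counts bottom-up:
  R → 6
  σ[f<6](R) → 4
  σ[f>=3](σ[f<6](R)) → 3
  π[g,e](σ[f>=3](σ[f<6](R))) → 3

E1 result:
g | e
1 | 8
E2 result:
g | e
1 | 5
2 | 4
9 | 7
Witness: (2, 4) appears 0× in E1 but 1× in E2.

no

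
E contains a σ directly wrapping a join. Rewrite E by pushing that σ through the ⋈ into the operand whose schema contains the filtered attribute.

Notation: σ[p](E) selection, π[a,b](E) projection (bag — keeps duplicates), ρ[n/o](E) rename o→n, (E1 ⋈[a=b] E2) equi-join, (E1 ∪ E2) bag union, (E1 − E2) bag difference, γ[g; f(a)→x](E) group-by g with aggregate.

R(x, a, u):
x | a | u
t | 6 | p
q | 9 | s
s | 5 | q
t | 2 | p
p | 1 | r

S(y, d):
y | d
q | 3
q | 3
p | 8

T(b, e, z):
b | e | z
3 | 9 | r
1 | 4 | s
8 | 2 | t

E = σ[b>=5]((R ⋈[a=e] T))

σ filters on b, owned by the right side.
E' = (R ⋈[a=e] σ[b>=5](T))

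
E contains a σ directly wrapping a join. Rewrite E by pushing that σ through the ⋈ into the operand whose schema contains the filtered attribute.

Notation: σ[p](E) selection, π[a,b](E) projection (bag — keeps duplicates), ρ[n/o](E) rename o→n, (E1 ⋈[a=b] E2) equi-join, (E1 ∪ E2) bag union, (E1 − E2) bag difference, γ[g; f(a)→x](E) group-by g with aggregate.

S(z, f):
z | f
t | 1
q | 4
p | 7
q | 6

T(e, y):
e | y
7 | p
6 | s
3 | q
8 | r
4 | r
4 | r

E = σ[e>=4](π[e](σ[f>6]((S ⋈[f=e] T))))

σ filters on f, owned by the left side.
E' = σ[e>=4](π[e]((σ[f>6](S) ⋈[f=e] T)))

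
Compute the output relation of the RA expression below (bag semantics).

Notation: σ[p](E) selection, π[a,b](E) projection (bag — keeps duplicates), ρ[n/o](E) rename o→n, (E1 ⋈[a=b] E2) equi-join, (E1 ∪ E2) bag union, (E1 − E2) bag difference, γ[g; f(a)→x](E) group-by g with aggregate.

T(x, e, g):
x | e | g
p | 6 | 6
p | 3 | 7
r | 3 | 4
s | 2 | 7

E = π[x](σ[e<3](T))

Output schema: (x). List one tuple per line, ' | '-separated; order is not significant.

Stepwise |·|:
  T → 4
  σ[e<3](T) → 1
  π[x](σ[e<3](T)) → 1

== RESULT ==
x
s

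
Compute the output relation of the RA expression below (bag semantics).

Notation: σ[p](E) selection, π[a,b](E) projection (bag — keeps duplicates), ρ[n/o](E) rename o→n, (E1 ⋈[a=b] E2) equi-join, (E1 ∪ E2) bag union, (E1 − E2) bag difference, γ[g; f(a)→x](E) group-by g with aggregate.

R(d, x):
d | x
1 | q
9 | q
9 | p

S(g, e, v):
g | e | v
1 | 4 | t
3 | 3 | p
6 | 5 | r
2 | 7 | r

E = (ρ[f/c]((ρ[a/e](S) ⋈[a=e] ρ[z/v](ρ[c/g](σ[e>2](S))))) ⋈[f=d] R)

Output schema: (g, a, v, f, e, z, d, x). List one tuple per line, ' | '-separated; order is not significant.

Row counts bottom-up:
  S → 4
  ρ[a/e](S) → 4
  S → 4
  σ[e>2](S) → 4
  ρ[c/g](σ[e>2](S)) → 4
  ρ[z/v](ρ[c/g](σ[e>2](S))) → 4
  (ρ[a/e](S) ⋈[a=e] ρ[z/v](ρ[c/g](σ[e>2](S)))) → 4
  ρ[f/c]((ρ[a/e](S) ⋈[a=e] ρ[z/v](ρ[c/g](σ[e>2](S))))) → 4
  R → 3
  (ρ[f/c]((ρ[a/e](S) ⋈[a=e] ρ[z/v](ρ[c/g](σ[e>2](S))))) ⋈[f=d] R) → 1

== RESULT ==
g | a | v | f | e | z | d | x
1 | 4 | t | 1 | 4 | t | 1 | q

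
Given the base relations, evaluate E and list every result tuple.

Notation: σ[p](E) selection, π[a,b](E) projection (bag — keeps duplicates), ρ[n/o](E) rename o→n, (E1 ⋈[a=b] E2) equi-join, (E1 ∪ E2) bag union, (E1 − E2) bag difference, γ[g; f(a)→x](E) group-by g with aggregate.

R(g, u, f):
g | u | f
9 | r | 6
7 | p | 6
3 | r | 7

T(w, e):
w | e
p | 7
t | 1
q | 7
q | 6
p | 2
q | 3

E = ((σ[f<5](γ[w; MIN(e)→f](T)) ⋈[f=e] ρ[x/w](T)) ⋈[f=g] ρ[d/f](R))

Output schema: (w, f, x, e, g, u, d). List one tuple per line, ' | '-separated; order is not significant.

Per-node cardinality:
  T → 6
  γ[w; MIN(e)→f](T) → 3
  σ[f<5](γ[w; MIN(e)→f](T)) → 3
  T → 6
  ρ[x/w](T) → 6
  (σ[f<5](γ[w; MIN(e)→f](T)) ⋈[f=e] ρ[x/w](T)) → 3
  R → 3
  ρ[d/f](R) → 3
  ((σ[f<5](γ[w; MIN(e)→f](T)) ⋈[f=e] ρ[x/w](T)) ⋈[f=g] ρ[d/f](R)) → 1

== RESULT ==
w | f | x | e | g | u | d
q | 3 | q | 3 | 3 | r | 7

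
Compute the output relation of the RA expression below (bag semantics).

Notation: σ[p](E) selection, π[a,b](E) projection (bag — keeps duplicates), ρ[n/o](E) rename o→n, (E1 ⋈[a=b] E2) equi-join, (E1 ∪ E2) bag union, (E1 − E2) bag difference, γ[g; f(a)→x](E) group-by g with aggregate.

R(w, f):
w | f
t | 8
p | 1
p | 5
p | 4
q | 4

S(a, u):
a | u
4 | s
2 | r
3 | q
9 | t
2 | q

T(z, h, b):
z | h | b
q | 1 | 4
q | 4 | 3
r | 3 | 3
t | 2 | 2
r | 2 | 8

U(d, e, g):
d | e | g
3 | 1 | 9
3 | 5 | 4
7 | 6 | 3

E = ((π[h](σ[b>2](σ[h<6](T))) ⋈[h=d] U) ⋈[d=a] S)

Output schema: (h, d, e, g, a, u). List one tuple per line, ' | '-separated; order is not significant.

Subexpression sizes:
  T → 5
  σ[h<6](T) → 5
  σ[b>2](σ[h<6](T)) → 4
  π[h](σ[b>2](σ[h<6](T))) → 4
  U → 3
  (π[h](σ[b>2](σ[h<6](T))) ⋈[h=d] U) → 2
  S → 5
  ((π[h](σ[b>2](σ[h<6](T))) ⋈[h=d] U) ⋈[d=a] S) → 2

== RESULT ==
h | d | e | g | a | u
3 | 3 | 1 | 9 | 3 | q
3 | 3 | 5 | 4 | 3 | q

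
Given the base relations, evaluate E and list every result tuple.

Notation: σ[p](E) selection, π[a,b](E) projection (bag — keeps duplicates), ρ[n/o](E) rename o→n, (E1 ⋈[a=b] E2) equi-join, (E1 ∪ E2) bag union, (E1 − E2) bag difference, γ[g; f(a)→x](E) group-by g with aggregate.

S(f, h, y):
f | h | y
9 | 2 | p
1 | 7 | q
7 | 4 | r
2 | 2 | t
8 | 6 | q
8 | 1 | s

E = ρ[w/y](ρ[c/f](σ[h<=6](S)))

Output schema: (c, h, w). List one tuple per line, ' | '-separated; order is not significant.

Per-node cardinality:
  S → 6
  σ[h<=6](S) → 5
  ρ[c/f](σ[h<=6](S)) → 5
  ρ[w/y](ρ[c/f](σ[h<=6](S))) → 5

== RESULT ==
c | h | w
2 | 2 | t
7 | 4 | r
8 | 1 | s
8 | 6 | q
9 | 2 | p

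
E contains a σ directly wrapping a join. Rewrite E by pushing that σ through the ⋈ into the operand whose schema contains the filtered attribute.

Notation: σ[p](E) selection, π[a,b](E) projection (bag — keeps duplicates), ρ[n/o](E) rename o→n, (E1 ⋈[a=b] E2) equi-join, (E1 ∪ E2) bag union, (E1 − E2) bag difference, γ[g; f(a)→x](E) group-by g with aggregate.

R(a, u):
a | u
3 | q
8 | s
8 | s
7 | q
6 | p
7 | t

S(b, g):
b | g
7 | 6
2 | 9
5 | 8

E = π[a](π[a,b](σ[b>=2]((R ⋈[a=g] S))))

σ filters on b, owned by the right side.
E' = π[a](π[a,b]((R ⋈[a=g] σ[b>=2](S))))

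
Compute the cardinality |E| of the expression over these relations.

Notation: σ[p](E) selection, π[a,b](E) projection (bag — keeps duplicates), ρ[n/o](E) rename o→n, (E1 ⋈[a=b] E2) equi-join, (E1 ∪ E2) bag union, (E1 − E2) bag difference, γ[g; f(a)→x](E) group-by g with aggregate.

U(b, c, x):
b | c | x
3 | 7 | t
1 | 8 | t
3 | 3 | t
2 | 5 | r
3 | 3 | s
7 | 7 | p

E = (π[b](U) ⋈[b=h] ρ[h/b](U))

Stepwise |·|:
  U → 6
  π[b](U) → 6
  U → 6
  ρ[h/b](U) → 6
  (π[b](U) ⋈[b=h] ρ[h/b](U)) → 12

|E| = 12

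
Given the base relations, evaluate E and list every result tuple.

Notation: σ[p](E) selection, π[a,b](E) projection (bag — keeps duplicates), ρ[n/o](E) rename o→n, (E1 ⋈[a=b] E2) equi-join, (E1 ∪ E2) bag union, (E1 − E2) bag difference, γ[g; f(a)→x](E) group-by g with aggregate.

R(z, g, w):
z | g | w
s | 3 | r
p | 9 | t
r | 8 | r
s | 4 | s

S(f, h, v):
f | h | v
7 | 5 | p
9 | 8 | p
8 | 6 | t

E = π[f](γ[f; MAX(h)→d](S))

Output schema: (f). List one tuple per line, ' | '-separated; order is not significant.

Row counts bottom-up:
  S → 3
  γ[f; MAX(h)→d](S) → 3
  π[f](γ[f; MAX(h)→d](S)) → 3

== RESULT ==
f
7
8
9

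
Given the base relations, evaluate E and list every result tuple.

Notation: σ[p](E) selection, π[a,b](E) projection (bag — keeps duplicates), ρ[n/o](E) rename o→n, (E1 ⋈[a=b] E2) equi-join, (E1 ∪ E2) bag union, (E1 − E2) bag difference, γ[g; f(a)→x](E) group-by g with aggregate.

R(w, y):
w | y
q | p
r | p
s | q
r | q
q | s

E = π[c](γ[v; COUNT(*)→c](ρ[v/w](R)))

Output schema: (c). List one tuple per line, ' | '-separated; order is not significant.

Subexpression sizes:
  R → 5
  ρ[v/w](R) → 5
  γ[v; COUNT(*)→c](ρ[v/w](R)) → 3
  π[c](γ[v; COUNT(*)→c](ρ[v/w](R))) → 3

== RESULT ==
c
1
2
2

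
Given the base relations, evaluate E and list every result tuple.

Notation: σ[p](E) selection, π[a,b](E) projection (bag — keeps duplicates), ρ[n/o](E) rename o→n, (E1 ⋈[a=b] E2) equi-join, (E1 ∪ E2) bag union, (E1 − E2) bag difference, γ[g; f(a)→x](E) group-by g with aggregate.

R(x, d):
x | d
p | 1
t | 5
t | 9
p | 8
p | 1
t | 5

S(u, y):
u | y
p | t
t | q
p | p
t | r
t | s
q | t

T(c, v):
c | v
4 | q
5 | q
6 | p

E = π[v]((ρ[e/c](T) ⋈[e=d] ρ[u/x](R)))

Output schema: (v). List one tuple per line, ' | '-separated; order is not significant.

Row counts bottom-up:
  T → 3
  ρ[e/c](T) → 3
  R → 6
  ρ[u/x](R) → 6
  (ρ[e/c](T) ⋈[e=d] ρ[u/x](R)) → 2
  π[v]((ρ[e/c](T) ⋈[e=d] ρ[u/x](R))) → 2

== RESULT ==
v
q
q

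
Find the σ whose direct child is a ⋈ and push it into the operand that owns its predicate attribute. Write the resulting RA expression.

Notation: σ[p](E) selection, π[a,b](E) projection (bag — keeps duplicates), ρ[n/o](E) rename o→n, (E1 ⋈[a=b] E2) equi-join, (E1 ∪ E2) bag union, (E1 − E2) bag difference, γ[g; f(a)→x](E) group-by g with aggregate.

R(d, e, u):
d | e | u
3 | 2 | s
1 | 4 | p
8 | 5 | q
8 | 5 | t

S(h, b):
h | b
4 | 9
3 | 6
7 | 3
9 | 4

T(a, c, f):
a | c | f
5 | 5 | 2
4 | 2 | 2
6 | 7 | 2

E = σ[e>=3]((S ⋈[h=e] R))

σ filters on e, owned by the right side.
E' = (S ⋈[h=e] σ[e>=3](R))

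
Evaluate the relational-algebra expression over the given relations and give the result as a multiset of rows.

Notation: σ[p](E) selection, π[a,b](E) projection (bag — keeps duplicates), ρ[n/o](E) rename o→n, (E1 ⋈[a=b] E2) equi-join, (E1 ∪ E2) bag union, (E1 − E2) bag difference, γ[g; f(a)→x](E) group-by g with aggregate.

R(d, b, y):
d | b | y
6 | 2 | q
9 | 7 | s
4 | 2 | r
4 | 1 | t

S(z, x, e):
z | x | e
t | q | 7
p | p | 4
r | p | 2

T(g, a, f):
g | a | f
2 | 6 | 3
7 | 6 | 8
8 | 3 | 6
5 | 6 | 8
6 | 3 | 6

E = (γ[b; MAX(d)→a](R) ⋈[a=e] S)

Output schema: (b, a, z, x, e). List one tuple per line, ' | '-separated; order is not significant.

Per-node cardinality:
  R → 4
  γ[b; MAX(d)→a](R) → 3
  S → 3
  (γ[b; MAX(d)→a](R) ⋈[a=e] S) → 1

== RESULT ==
b | a | z | x | e
1 | 4 | p | p | 4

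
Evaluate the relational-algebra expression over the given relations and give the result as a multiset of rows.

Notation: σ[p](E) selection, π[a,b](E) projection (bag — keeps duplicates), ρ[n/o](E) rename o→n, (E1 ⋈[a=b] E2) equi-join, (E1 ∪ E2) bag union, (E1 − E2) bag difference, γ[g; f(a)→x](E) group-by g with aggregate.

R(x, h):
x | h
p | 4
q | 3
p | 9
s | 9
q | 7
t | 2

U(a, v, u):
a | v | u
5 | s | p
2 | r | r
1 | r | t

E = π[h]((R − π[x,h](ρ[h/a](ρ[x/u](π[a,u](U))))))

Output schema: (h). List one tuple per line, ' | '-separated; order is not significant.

Row counts bottom-up:
  R → 6
  U → 3
  π[a,u](U) → 3
  ρ[x/u](π[a,u](U)) → 3
  ρ[h/a](ρ[x/u](π[a,u](U))) → 3
  π[x,h](ρ[h/a](ρ[x/u](π[a,u](U)))) → 3
  (R − π[x,h](ρ[h/a](ρ[x/u](π[a,u](U))))) → 6
  π[h]((R − π[x,h](ρ[h/a](ρ[x/u](π[a,u](U)))))) → 6

== RESULT ==
h
2
3
4
7
9
9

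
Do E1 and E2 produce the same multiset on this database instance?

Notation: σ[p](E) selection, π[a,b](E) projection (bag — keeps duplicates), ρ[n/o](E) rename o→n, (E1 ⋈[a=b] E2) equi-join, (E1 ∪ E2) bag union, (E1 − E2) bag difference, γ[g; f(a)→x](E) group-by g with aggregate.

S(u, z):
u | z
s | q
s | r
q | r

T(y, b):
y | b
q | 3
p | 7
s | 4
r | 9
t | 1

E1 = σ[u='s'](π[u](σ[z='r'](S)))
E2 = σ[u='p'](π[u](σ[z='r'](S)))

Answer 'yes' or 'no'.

E1 stepwise |·|:
  S → 3
  σ[z='r'](S) → 2
  π[u](σ[z='r'](S)) → 2
  σ[u='s'](π[u](σ[z='r'](S))) → 1
E2 stepwise |·|:
  S → 3
  σ[z='r'](S) → 2
  π[u](σ[z='r'](S)) → 2
  σ[u='p'](π[u](σ[z='r'](S))) → 0

E1 result:
u
s
E2 result:
u
(0 rows)
Witness: ('s',) appears 1× in E1 but 0× in E2.

no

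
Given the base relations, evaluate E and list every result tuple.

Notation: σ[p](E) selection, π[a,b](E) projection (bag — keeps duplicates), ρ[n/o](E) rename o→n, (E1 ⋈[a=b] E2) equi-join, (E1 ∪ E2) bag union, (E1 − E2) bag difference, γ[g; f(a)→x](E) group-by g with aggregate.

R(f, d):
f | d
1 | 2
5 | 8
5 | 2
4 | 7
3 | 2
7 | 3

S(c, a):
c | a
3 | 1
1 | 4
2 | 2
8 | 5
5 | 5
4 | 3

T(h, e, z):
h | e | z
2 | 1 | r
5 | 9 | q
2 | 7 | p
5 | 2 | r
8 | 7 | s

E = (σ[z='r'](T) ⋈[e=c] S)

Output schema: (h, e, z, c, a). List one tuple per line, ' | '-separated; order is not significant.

Subexpression sizes:
  T → 5
  σ[z='r'](T) → 2
  S → 6
  (σ[z='r'](T) ⋈[e=c] S) → 2

== RESULT ==
h | e | z | c | a
2 | 1 | r | 1 | 4
5 | 2 | r | 2 | 2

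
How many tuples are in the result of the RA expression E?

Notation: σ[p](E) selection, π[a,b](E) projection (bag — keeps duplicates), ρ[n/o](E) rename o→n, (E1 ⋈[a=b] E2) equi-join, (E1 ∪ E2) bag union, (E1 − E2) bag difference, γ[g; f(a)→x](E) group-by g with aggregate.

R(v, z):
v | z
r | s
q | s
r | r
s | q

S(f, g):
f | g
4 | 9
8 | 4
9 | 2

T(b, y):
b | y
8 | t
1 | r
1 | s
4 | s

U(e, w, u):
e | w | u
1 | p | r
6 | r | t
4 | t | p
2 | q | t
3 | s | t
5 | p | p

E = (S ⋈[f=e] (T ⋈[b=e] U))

Per-node cardinality:
  S → 3
  T → 4
  U → 6
  (T ⋈[b=e] U) → 3
  (S ⋈[f=e] (T ⋈[b=e] U)) → 1

|E| = 1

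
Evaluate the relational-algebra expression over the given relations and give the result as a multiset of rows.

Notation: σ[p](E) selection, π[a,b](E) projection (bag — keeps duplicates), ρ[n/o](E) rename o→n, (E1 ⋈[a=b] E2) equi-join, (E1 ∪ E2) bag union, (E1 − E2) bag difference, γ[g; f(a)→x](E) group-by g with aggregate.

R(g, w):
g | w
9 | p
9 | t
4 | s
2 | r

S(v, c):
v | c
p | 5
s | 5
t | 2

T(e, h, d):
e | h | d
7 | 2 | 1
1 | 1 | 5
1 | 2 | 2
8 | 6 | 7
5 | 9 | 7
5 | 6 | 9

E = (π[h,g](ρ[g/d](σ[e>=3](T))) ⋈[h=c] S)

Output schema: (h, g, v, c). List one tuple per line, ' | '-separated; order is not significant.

Stepwise |·|:
  T → 6
  σ[e>=3](T) → 4
  ρ[g/d](σ[e>=3](T)) → 4
  π[h,g](ρ[g/d](σ[e>=3](T))) → 4
  S → 3
  (π[h,g](ρ[g/d](σ[e>=3](T))) ⋈[h=c] S) → 1

== RESULT ==
h | g | v | c
2 | 1 | t | 2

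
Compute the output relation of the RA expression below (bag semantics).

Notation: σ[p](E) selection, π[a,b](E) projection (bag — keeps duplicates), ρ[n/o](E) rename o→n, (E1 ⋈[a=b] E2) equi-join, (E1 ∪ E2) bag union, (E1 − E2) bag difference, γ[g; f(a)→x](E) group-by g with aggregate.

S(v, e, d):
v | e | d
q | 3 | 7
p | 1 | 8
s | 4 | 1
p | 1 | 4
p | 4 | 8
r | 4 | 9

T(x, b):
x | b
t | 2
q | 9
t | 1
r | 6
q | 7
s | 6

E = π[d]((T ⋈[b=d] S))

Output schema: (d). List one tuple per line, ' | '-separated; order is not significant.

Per-node cardinality:
  T → 6
  S → 6
  (T ⋈[b=d] S) → 3
  π[d]((T ⋈[b=d] S)) → 3

== RESULT ==
d
1
7
9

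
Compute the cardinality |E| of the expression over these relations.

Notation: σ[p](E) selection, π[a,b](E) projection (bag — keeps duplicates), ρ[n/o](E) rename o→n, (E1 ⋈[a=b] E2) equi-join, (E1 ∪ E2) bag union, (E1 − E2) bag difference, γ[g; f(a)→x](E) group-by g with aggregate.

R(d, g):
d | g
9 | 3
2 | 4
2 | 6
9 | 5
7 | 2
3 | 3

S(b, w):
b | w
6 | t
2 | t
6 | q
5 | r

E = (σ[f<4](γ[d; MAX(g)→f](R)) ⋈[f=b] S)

Subexpression sizes:
  R → 6
  γ[d; MAX(g)→f](R) → 4
  σ[f<4](γ[d; MAX(g)→f](R)) → 2
  S → 4
  (σ[f<4](γ[d; MAX(g)→f](R)) ⋈[f=b] S) → 1

|E| = 1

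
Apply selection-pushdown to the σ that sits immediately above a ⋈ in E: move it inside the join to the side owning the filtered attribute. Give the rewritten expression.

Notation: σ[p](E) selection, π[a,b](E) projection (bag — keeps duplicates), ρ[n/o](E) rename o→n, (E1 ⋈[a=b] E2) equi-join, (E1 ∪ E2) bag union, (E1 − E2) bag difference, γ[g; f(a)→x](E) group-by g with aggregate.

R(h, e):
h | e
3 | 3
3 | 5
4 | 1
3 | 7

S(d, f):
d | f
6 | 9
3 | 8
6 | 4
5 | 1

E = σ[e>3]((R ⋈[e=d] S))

σ filters on e, owned by the left side.
E' = (σ[e>3](R) ⋈[e=d] S)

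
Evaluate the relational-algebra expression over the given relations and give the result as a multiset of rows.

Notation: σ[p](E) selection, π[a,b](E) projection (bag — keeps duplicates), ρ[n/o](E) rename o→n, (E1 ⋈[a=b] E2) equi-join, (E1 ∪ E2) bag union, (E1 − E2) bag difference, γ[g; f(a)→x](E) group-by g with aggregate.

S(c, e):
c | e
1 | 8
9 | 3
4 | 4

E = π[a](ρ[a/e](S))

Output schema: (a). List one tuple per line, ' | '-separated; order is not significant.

Per-node cardinality:
  S → 3
  ρ[a/e](S) → 3
  π[a](ρ[a/e](S)) → 3

== RESULT ==
a
3
4
8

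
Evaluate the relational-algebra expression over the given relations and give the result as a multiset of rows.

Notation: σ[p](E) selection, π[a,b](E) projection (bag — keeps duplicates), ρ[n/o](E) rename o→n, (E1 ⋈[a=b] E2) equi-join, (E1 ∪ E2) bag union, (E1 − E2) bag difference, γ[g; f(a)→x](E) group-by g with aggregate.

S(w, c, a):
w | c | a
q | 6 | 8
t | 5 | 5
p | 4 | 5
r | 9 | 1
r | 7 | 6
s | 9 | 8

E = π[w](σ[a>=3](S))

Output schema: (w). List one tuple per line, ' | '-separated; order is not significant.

Subexpression sizes:
  S → 6
  σ[a>=3](S) → 5
  π[w](σ[a>=3](S)) → 5

== RESULT ==
w
p
q
r
s
t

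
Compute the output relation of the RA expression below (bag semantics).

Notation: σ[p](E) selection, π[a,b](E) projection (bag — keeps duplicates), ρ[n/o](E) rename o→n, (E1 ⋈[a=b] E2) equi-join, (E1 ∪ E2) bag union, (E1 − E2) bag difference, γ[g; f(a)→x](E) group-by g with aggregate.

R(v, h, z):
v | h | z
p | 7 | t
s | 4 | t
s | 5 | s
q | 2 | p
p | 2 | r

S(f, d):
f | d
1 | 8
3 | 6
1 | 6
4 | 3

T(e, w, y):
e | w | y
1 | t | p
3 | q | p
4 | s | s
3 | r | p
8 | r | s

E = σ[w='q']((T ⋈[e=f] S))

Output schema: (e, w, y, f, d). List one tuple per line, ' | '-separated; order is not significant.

Row counts bottom-up:
  T → 5
  S → 4
  (T ⋈[e=f] S) → 5
  σ[w='q']((T ⋈[e=f] S)) → 1

== RESULT ==
e | w | y | f | d
3 | q | p | 3 | 6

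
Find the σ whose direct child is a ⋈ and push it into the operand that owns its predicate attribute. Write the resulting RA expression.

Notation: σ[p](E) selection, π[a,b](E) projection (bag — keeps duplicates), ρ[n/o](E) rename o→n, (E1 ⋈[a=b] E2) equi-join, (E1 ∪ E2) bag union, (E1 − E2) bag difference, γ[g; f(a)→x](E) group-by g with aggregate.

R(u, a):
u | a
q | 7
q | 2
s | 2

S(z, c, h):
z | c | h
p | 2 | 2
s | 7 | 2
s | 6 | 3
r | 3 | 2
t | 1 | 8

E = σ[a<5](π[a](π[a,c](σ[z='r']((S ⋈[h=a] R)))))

σ filters on z, owned by the left side.
E' = σ[a<5](π[a](π[a,c]((σ[z='r'](S) ⋈[h=a] R))))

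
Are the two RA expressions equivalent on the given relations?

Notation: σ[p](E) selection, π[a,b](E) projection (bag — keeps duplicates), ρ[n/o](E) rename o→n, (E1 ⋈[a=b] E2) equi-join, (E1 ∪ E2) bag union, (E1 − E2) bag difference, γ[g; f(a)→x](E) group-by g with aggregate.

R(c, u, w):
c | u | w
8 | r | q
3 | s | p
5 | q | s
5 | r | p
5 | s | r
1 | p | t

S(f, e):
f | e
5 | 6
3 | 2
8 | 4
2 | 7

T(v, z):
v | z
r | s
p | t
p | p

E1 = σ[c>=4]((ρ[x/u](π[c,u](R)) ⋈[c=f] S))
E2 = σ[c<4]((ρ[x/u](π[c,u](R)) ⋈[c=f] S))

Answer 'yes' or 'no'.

E1 per-node cardinality:
  R → 6
  π[c,u](R) → 6
  ρ[x/u](π[c,u](R)) → 6
  S → 4
  (ρ[x/u](π[c,u](R)) ⋈[c=f] S) → 5
  σ[c>=4]((ρ[x/u](π[c,u](R)) ⋈[c=f] S)) → 4
E2 per-node cardinality:
  R → 6
  π[c,u](R) → 6
  ρ[x/u](π[c,u](R)) → 6
  S → 4
  (ρ[x/u](π[c,u](R)) ⋈[c=f] S) → 5
  σ[c<4]((ρ[x/u](π[c,u](R)) ⋈[c=f] S)) → 1

E1 result:
c | x | f | e
5 | q | 5 | 6
5 | r | 5 | 6
5 | s | 5 | 6
8 | r | 8 | 4
E2 result:
c | x | f | e
3 | s | 3 | 2
Witness: (5, 'q', 5, 6) appears 1× in E1 but 0× in E2.

no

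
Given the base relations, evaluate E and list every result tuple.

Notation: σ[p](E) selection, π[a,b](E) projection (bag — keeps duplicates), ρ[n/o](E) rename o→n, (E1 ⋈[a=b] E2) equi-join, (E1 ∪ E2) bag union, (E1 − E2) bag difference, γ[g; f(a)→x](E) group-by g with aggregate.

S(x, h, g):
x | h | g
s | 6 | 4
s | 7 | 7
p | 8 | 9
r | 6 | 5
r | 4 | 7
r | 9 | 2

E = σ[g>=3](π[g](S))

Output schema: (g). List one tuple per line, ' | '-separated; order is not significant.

Stepwise |·|:
  S → 6
  π[g](S) → 6
  σ[g>=3](π[g](S)) → 5

== RESULT ==
g
4
5
7
7
9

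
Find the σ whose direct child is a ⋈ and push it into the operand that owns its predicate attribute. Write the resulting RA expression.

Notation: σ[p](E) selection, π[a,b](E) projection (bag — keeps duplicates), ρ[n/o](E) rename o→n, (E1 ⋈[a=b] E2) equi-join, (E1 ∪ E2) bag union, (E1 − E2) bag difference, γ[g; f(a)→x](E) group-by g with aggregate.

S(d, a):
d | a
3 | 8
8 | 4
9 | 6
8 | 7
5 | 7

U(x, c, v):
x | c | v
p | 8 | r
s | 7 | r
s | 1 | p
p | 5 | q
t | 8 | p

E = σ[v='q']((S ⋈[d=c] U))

σ filters on v, owned by the right side.
E' = (S ⋈[d=c] σ[v='q'](U))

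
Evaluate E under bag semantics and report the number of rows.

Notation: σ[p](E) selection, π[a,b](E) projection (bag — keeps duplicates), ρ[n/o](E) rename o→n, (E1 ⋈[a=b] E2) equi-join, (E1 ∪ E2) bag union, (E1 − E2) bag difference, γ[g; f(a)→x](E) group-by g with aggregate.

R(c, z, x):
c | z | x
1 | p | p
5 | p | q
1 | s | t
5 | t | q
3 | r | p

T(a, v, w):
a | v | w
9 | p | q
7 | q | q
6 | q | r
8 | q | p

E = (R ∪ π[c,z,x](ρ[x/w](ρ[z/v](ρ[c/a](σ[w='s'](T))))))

Stepwise |·|:
  R → 5
  T → 4
  σ[w='s'](T) → 0
  ρ[c/a](σ[w='s'](T)) → 0
  ρ[z/v](ρ[c/a](σ[w='s'](T))) → 0
  ρ[x/w](ρ[z/v](ρ[c/a](σ[w='s'](T)))) → 0
  π[c,z,x](ρ[x/w](ρ[z/v](ρ[c/a](σ[w='s'](T))))) → 0
  (R ∪ π[c,z,x](ρ[x/w](ρ[z/v](ρ[c/a](σ[w='s'](T)))))) → 5

|E| = 5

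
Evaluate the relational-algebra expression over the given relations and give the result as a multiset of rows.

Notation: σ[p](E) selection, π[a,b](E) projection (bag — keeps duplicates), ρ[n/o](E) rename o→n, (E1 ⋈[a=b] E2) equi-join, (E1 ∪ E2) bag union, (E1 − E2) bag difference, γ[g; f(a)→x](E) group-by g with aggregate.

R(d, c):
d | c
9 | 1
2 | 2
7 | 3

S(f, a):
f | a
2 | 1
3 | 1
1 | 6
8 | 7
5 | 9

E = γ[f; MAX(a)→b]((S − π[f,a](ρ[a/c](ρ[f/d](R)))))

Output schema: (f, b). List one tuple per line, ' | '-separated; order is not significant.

Subexpression sizes:
  S → 5
  R → 3
  ρ[f/d](R) → 3
  ρ[a/c](ρ[f/d](R)) → 3
  π[f,a](ρ[a/c](ρ[f/d](R))) → 3
  (S − π[f,a](ρ[a/c](ρ[f/d](R)))) → 5
  γ[f; MAX(a)→b]((S − π[f,a](ρ[a/c](ρ[f/d](R))))) → 5

== RESULT ==
f | b
1 | 6
2 | 1
3 | 1
5 | 9
8 | 7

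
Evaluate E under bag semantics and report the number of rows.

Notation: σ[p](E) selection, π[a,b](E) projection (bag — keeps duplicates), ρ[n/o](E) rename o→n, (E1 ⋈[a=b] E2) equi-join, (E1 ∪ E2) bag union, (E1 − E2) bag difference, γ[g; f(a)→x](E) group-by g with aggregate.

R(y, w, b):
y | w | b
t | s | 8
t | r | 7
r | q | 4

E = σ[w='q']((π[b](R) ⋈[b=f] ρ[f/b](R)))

Stepwise |·|:
  R → 3
  π[b](R) → 3
  R → 3
  ρ[f/b](R) → 3
  (π[b](R) ⋈[b=f] ρ[f/b](R)) → 3
  σ[w='q']((π[b](R) ⋈[b=f] ρ[f/b](R))) → 1

|E| = 1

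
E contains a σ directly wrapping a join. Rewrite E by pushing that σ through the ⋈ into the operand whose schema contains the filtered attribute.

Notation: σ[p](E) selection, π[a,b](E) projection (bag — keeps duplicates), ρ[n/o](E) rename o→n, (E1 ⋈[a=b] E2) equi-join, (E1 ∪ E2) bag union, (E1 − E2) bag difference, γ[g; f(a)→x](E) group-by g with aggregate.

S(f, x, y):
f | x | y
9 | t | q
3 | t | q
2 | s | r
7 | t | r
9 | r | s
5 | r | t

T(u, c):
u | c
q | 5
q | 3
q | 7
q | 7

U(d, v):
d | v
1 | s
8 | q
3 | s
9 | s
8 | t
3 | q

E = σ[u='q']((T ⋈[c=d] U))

σ filters on u, owned by the left side.
E' = (σ[u='q'](T) ⋈[c=d] U)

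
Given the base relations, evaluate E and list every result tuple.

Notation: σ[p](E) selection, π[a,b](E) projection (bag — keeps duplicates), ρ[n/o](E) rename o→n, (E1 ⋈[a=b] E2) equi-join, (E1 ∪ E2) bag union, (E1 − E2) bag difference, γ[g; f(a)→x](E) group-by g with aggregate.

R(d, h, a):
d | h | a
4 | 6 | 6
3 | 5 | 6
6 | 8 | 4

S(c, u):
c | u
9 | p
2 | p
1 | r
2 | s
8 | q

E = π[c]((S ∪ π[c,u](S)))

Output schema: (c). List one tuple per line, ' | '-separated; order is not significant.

Subexpression sizes:
  S → 5
  S → 5
  π[c,u](S) → 5
  (S ∪ π[c,u](S)) → 10
  π[c]((S ∪ π[c,u](S))) → 10

== RESULT ==
c
1
1
2
2
2
2
8
8
9
9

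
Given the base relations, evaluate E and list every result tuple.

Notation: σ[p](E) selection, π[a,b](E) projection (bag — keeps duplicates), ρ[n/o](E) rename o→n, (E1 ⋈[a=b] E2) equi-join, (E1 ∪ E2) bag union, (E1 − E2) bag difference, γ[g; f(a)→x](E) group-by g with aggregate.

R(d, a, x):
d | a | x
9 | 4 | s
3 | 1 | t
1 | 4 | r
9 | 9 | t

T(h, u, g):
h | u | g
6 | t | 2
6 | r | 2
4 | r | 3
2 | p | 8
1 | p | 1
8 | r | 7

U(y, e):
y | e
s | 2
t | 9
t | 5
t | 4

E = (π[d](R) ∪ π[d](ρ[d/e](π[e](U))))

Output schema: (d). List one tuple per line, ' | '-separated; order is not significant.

Per-node cardinality:
  R → 4
  π[d](R) → 4
  U → 4
  π[e](U) → 4
  ρ[d/e](π[e](U)) → 4
  π[d](ρ[d/e](π[e](U))) → 4
  (π[d](R) ∪ π[d](ρ[d/e](π[e](U)))) → 8

== RESULT ==
d
1
2
3
4
5
9
9
9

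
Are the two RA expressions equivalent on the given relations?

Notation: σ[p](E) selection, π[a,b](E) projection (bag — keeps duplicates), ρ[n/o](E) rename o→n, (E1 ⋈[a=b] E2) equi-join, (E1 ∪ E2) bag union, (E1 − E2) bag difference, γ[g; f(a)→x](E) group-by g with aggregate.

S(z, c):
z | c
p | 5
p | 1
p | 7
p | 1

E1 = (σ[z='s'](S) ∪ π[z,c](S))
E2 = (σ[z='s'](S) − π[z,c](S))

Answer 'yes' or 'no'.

E1 per-node cardinality:
  S → 4
  σ[z='s'](S) → 0
  S → 4
  π[z,c](S) → 4
  (σ[z='s'](S) ∪ π[z,c](S)) → 4
E2 per-node cardinality:
  S → 4
  σ[z='s'](S) → 0
  S → 4
  π[z,c](S) → 4
  (σ[z='s'](S) − π[z,c](S)) → 0

E1 result:
z | c
p | 1
p | 1
p | 5
p | 7
E2 result:
z | c
(0 rows)
Witness: ('p', 5) appears 1× in E1 but 0× in E2.

no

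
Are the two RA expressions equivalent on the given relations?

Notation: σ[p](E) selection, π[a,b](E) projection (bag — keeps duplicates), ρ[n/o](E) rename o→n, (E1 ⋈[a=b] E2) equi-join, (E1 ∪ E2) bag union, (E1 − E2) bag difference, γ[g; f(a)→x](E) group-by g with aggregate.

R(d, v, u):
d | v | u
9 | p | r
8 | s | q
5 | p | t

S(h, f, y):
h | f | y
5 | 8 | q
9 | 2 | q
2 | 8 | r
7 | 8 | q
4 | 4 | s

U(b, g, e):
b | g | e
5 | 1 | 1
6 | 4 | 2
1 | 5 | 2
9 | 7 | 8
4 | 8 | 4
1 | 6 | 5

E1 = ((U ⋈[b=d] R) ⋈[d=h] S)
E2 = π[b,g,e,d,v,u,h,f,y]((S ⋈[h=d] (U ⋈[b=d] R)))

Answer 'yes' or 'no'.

E1 stepwise |·|:
  U → 6
  R → 3
  (U ⋈[b=d] R) → 2
  S → 5
  ((U ⋈[b=d] R) ⋈[d=h] S) → 2
E2 stepwise |·|:
  S → 5
  U → 6
  R → 3
  (U ⋈[b=d] R) → 2
  (S ⋈[h=d] (U ⋈[b=d] R)) → 2
  π[b,g,e,d,v,u,h,f,y]((S ⋈[h=d] (U ⋈[b=d] R))) → 2

E1 and E2 produce the same multiset:
b | g | e | d | v | u | h | f | y
5 | 1 | 1 | 5 | p | t | 5 | 8 | q
9 | 7 | 8 | 9 | p | r | 9 | 2 | q

yes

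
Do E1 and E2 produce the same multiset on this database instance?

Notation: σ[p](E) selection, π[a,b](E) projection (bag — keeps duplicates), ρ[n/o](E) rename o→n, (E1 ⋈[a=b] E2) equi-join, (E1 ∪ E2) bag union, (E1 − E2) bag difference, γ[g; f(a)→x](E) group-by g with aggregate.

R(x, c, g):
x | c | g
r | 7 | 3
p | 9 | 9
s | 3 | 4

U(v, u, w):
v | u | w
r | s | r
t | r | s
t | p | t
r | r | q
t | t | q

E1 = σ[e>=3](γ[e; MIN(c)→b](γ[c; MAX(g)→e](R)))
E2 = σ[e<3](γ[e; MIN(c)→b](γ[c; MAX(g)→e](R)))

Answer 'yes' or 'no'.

E1 per-node cardinality:
  R → 3
  γ[c; MAX(g)→e](R) → 3
  γ[e; MIN(c)→b](γ[c; MAX(g)→e](R)) → 3
  σ[e>=3](γ[e; MIN(c)→b](γ[c; MAX(g)→e](R))) → 3
E2 per-node cardinality:
  R → 3
  γ[c; MAX(g)→e](R) → 3
  γ[e; MIN(c)→b](γ[c; MAX(g)→e](R)) → 3
  σ[e<3](γ[e; MIN(c)→b](γ[c; MAX(g)→e](R))) → 0

E1 result:
e | b
3 | 7
4 | 3
9 | 9
E2 result:
e | b
(0 rows)
Witness: (3, 7) appears 1× in E1 but 0× in E2.

no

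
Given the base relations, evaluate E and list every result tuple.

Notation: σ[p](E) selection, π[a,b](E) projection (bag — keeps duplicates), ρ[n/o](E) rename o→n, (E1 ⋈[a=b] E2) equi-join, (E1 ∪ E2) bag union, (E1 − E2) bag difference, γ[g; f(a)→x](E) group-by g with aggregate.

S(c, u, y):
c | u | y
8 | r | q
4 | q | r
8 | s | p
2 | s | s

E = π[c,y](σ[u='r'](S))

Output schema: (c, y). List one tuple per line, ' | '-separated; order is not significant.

Stepwise |·|:
  S → 4
  σ[u='r'](S) → 1
  π[c,y](σ[u='r'](S)) → 1

== RESULT ==
c | y
8 | q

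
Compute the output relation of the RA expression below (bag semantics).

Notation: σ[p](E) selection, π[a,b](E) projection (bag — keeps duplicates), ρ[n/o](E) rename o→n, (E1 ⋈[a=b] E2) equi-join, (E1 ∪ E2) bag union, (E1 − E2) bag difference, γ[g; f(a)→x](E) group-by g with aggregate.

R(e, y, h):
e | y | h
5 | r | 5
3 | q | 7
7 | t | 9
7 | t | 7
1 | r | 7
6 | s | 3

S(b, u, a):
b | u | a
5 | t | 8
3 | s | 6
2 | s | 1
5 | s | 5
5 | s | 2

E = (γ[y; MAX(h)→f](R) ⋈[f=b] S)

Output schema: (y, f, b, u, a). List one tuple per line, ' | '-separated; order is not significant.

Stepwise |·|:
  R → 6
  γ[y; MAX(h)→f](R) → 4
  S → 5
  (γ[y; MAX(h)→f](R) ⋈[f=b] S) → 1

== RESULT ==
y | f | b | u | a
s | 3 | 3 | s | 6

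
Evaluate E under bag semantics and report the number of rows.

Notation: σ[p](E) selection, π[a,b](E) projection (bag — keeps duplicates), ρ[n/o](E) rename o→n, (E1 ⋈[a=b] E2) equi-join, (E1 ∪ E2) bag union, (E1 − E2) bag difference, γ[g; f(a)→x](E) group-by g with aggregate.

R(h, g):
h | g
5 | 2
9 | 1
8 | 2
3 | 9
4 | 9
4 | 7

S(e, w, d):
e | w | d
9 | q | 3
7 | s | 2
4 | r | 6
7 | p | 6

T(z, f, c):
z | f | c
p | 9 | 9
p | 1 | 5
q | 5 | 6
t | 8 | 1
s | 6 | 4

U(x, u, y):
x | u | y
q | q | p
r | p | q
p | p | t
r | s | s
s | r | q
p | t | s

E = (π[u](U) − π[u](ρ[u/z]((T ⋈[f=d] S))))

Stepwise |·|:
  U → 6
  π[u](U) → 6
  T → 5
  S → 4
  (T ⋈[f=d] S) → 2
  ρ[u/z]((T ⋈[f=d] S)) → 2
  π[u](ρ[u/z]((T ⋈[f=d] S))) → 2
  (π[u](U) − π[u](ρ[u/z]((T ⋈[f=d] S)))) → 5

|E| = 5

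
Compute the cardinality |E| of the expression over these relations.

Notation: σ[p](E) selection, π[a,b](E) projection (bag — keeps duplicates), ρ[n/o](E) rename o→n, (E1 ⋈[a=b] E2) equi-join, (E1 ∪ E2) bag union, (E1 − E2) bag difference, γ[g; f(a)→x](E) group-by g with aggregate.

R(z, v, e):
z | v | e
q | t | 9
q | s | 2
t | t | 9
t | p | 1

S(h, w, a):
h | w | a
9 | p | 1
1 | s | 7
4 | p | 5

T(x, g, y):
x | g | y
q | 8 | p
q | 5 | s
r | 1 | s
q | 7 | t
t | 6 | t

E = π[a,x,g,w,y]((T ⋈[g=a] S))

Row counts bottom-up:
  T → 5
  S → 3
  (T ⋈[g=a] S) → 3
  π[a,x,g,w,y]((T ⋈[g=a] S)) → 3

|E| = 3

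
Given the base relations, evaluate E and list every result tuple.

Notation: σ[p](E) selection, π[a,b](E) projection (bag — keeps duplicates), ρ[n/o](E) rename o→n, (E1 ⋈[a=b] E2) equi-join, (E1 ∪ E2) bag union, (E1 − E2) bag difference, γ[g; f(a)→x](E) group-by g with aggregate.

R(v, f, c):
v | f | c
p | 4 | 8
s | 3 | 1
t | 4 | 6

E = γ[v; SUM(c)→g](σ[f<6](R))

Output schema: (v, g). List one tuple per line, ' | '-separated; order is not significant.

Per-node cardinality:
  R → 3
  σ[f<6](R) → 3
  γ[v; SUM(c)→g](σ[f<6](R)) → 3

== RESULT ==
v | g
p | 8
s | 1
t | 6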